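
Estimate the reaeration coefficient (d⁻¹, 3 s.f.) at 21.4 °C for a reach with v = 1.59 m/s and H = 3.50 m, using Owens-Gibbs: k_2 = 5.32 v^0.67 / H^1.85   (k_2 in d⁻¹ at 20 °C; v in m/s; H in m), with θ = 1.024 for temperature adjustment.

k_2 ≈ 0.739 d⁻¹

k_2(20) = 5.32 × 1.59^0.67 / 3.50^1.85 = 5.32 × 1.364 / 10.15 = 0.7150 d⁻¹.
k_2(21.4) = 0.7150 × 1.024^(21.4−20) = 0.7150 × 1.034 = 0.7392 d⁻¹.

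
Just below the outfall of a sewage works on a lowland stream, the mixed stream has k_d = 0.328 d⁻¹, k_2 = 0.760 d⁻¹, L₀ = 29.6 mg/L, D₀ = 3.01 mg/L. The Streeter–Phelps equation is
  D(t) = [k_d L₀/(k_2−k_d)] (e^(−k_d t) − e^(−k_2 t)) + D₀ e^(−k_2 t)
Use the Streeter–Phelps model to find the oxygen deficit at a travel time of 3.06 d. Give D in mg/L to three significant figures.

k_d L₀/(k_2−k_d) = 0.328×29.6/(0.760−0.328) = 9.709/0.4320 = 22.47 mg/L.
e^(−k_d t) = e^(−0.328×3.060) = 0.3665; e^(−k_2 t) = e^(−0.760×3.060) = 0.09772.
D = 22.47 × (0.3665 − 0.09772) + 3.01 × 0.09772 = 6.041 + 0.2942 = 6.335 mg/L.

D ≈ 6.34 mg/L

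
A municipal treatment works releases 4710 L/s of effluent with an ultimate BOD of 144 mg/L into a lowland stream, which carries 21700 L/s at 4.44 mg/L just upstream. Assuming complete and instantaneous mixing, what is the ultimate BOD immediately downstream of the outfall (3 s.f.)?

29.3 mg/L

Flow-weighted mixing: C = (Q_r C_r + Q_w C_w)/(Q_r + Q_w)
= (21700×4.44 + 4710×144)/(21700 + 4710) = 774600/26410 = 29.33 mg/L.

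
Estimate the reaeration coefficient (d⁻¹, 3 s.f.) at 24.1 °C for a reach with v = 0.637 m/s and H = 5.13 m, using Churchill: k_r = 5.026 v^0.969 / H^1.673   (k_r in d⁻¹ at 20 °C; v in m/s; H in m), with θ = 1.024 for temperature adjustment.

k_r(20) = 5.026 × 0.637^0.969 / 5.13^1.673 = 5.026 × 0.6460 / 15.42 = 0.2106 d⁻¹.
k_r(24.1) = 0.2106 × 1.024^(24.1−20) = 0.2106 × 1.102 = 0.2321 d⁻¹.

k_r ≈ 0.232 d⁻¹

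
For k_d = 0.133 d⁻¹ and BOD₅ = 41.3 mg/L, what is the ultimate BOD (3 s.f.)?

BOD₅ = L₀(1 − e^(−5k_d)) ⇒ L₀ = BOD₅ / (1 − e^(−5×0.133))
= 41.3 / (1 − 0.5143) = 41.3 / 0.4857 = 85.03 mg/L.

L₀ ≈ 85.0 mg/L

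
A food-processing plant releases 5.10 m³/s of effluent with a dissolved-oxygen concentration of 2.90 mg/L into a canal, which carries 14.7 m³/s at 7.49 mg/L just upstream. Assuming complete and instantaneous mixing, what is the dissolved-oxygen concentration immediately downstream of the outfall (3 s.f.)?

Flow-weighted mixing: C = (Q_r C_r + Q_w C_w)/(Q_r + Q_w)
= (14.7×7.49 + 5.10×2.90)/(14.7 + 5.10) = 124.9/19.80 = 6.308 mg/L.

6.31 mg/L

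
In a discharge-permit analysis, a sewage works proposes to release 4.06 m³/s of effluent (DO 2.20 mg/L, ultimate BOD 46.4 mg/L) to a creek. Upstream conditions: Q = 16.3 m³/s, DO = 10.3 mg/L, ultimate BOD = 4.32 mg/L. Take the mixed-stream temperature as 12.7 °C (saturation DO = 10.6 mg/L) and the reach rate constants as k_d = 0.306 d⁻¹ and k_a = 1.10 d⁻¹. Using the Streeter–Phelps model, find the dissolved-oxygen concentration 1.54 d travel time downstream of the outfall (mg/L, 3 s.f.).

Mixed DO = (16.3×10.3 + 4.06×2.20)/(16.3+4.06) = 176.8/20.36 = 8.685 mg/L.
Mixed L₀ = (16.3×4.32 + 4.06×46.4)/(20.36) = 258.8/20.36 = 12.71 mg/L.
Initial deficit D₀ = C_s − DO₀ = 10.6 − 8.685 = 1.915 mg/L.
D(1.54) = [0.306×12.71/(1.10−0.306)](e^(−0.306×1.54) − e^(−1.10×1.54)) + 1.915 e^(−1.10×1.54)
= 4.899 × (0.6242 − 0.1838) + 1.915 × 0.1838 = 2.510 mg/L.
DO = 10.6 − 2.510 = 8.090 mg/L.

DO ≈ 8.09 mg/L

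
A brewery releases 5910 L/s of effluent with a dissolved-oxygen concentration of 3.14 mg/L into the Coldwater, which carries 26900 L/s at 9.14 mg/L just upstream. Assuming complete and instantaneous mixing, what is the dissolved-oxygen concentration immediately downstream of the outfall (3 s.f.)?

Flow-weighted mixing: C = (Q_r C_r + Q_w C_w)/(Q_r + Q_w)
= (26900×9.14 + 5910×3.14)/(26900 + 5910) = 264400/32810 = 8.059 mg/L.

8.06 mg/L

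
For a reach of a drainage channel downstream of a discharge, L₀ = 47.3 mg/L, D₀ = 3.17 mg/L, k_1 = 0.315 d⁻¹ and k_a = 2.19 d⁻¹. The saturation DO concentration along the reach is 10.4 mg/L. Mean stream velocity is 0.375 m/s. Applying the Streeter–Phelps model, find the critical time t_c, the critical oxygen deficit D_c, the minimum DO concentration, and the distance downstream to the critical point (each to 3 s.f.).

At the critical point dD/dt = 0, so k_1 L₀ e^(−k_1 t) = k_a D. Substituting D(t) from the Streeter–Phelps equation and solving for t gives
t_c = ln[(k_a/k_1)(1 − D₀(k_a−k_1)/(k_1 L₀))] / (k_a−k_1).
Here k_a−k_1 = 1.875 d⁻¹ and 1 − D₀(k_a−k_1)/(k_1 L₀) = 1 − 3.17×1.875/(0.315×47.3) = 0.6011, so
t_c = ln(6.952 × 0.6011) / 1.875 = 1.430 / 1.875 = 0.7627 d.
D_c = (k_1/k_a) L₀ e^(−k_1 t_c) = (0.315/2.19) × 47.3 × e^(−0.315×0.7627) = 0.1438 × 47.3 × 0.7864 = 5.350 mg/L.
Minimum DO = C_s − D_c = 10.4 − 5.350 = 5.050 mg/L.
x_c = v t_c = 0.375 m/s × 0.7627 d × 86400 s/d = 24710 m ≈ 24.7 km.

t_c ≈ 0.763 d; D_c ≈ 5.35 mg/L; min DO ≈ 5.05 mg/L; x_c ≈ 24.7 km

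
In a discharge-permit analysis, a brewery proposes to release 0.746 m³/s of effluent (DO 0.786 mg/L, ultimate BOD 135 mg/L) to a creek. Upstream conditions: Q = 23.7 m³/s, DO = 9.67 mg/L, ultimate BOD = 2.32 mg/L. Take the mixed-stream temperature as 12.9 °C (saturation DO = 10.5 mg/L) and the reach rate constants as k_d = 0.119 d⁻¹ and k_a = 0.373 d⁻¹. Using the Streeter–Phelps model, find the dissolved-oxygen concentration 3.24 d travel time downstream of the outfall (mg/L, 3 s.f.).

DO ≈ 9.03 mg/L

Mixed DO = (23.7×9.67 + 0.746×0.786)/(23.7+0.746) = 229.8/24.45 = 9.399 mg/L.
Mixed L₀ = (23.7×2.32 + 0.746×135)/(24.45) = 155.7/24.45 = 6.369 mg/L.
Initial deficit D₀ = C_s − DO₀ = 10.5 − 9.399 = 1.101 mg/L.
D(3.24) = [0.119×6.369/(0.373−0.119)](e^(−0.119×3.24) − e^(−0.373×3.24)) + 1.101 e^(−0.373×3.24)
= 2.984 × (0.6801 − 0.2986) + 1.101 × 0.2986 = 1.467 mg/L.
DO = 10.5 − 1.467 = 9.033 mg/L.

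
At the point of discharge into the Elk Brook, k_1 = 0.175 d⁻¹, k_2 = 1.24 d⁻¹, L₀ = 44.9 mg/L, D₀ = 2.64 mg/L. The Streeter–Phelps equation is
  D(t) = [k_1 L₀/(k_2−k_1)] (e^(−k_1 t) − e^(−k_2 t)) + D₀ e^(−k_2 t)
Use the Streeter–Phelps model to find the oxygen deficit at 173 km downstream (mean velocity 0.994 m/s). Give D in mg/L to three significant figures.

Travel time t = x/v = 173 km / (0.994 m/s) = 173000 m / 0.994 m/s = 174000 s = 2.014 d.
k_1 L₀/(k_2−k_1) = 0.175×44.9/(1.24−0.175) = 7.857/1.065 = 7.378 mg/L.
e^(−k_1 t) = e^(−0.175×2.014) = 0.7029; e^(−k_2 t) = e^(−1.24×2.014) = 0.08226.
D = 7.378 × (0.7029 − 0.08226) + 2.64 × 0.08226 = 4.579 + 0.2172 = 4.796 mg/L.

D ≈ 4.80 mg/L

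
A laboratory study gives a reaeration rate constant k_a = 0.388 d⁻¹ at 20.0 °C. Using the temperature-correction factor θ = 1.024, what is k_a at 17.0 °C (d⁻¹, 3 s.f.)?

k_a(T₂) = k_a(T₁) · θ^(T₂−T₁) = 0.388 × 1.024^(17.0−20.0)
= 0.388 × 1.024^-3.00 = 0.388 × 0.9313 = 0.3614 d⁻¹.

k_a ≈ 0.361 d⁻¹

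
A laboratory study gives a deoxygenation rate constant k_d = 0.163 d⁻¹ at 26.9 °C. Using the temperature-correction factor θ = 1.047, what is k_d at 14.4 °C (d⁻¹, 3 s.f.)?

k_d ≈ 0.0918 d⁻¹

k_d(T₂) = k_d(T₁) · θ^(T₂−T₁) = 0.163 × 1.047^(14.4−26.9)
= 0.163 × 1.047^-12.5 = 0.163 × 0.5632 = 0.09180 d⁻¹.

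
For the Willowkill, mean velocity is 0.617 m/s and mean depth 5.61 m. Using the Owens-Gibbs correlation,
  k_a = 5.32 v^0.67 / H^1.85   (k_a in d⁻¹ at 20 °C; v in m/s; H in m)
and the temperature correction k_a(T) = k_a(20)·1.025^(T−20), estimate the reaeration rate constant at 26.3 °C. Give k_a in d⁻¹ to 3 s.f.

k_a ≈ 0.185 d⁻¹

k_a(20) = 5.32 × 0.617^0.67 / 5.61^1.85 = 5.32 × 0.7236 / 24.30 = 0.1584 d⁻¹.
k_a(26.3) = 0.1584 × 1.025^(26.3−20) = 0.1584 × 1.168 = 0.1851 d⁻¹.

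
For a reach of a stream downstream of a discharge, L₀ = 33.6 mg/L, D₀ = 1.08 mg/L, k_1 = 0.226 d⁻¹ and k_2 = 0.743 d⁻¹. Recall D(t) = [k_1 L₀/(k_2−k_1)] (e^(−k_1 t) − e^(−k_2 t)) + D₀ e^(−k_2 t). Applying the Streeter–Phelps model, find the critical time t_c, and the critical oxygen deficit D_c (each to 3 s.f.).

t_c = [1/(k_2−k_1)] ln[(k_2/k_1)(1 − D₀(k_2−k_1)/(k_1 L₀))]
= [1/(0.743−0.226)] ln[(0.743/0.226)(1 − 1.08×0.5170/(0.226×33.6))]
= (1/0.5170) ln[3.288 × 0.9265] = 1.934 × ln(3.046) = 1.934 × 1.114 = 2.154 d.
L(t_c) = L₀ e^(−k_1 t_c) = 33.6 × 0.6145 = 20.65 mg/L, and at the critical point k_2 D_c = k_1 L, so D_c = (0.226/0.743) × 20.65 = 6.281 mg/L.

t_c ≈ 2.15 d; D_c ≈ 6.28 mg/L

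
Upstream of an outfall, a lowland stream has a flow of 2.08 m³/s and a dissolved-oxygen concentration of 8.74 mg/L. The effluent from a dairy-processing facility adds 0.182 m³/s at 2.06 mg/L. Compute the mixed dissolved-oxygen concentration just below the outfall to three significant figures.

Flow-weighted mixing: C = (Q_r C_r + Q_w C_w)/(Q_r + Q_w)
= (2.08×8.74 + 0.182×2.06)/(2.08 + 0.182) = 18.55/2.262 = 8.203 mg/L.

8.20 mg/L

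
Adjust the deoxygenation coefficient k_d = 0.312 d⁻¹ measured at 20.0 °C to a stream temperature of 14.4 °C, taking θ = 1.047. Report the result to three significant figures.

k_d(T₂) = k_d(T₁) · θ^(T₂−T₁) = 0.312 × 1.047^(14.4−20.0)
= 0.312 × 1.047^-5.60 = 0.312 × 0.7732 = 0.2412 d⁻¹.

k_d ≈ 0.241 d⁻¹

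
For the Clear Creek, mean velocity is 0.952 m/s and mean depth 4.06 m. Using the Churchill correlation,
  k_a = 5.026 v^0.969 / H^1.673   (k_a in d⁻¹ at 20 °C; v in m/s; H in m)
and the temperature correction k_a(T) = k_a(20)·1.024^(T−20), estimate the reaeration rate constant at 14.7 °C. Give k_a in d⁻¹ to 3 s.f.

k_a(20) = 5.026 × 0.952^0.969 / 4.06^1.673 = 5.026 × 0.9535 / 10.42 = 0.4597 d⁻¹.
k_a(14.7) = 0.4597 × 1.024^(14.7−20) = 0.4597 × 0.8819 = 0.4054 d⁻¹.

k_a ≈ 0.405 d⁻¹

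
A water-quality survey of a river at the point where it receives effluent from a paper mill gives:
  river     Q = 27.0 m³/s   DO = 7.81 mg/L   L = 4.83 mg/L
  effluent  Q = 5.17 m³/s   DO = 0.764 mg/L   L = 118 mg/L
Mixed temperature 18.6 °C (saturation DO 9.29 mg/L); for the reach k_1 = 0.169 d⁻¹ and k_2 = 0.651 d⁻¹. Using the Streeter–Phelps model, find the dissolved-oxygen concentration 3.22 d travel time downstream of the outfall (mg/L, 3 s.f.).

DO ≈ 5.28 mg/L

Mixed DO = (27.0×7.81 + 5.17×0.764)/(27.0+5.17) = 214.8/32.17 = 6.678 mg/L.
Mixed L₀ = (27.0×4.83 + 5.17×118)/(32.17) = 740.5/32.17 = 23.02 mg/L.
Initial deficit D₀ = C_s − DO₀ = 9.29 − 6.678 = 2.612 mg/L.
D(3.22) = [0.169×23.02/(0.651−0.169)](e^(−0.169×3.22) − e^(−0.651×3.22)) + 2.612 e^(−0.651×3.22)
= 8.070 × (0.5803 − 0.1229) + 2.612 × 0.1229 = 4.012 mg/L.
DO = 9.29 − 4.012 = 5.278 mg/L.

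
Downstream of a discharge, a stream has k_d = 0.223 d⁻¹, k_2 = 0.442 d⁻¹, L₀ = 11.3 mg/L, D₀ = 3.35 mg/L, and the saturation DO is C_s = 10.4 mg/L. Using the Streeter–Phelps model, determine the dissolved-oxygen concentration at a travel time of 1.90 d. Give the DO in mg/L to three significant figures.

DO ≈ 6.39 mg/L

k_d L₀/(k_2−k_d) = 0.223×11.3/(0.442−0.223) = 2.520/0.2190 = 11.51 mg/L.
e^(−k_d t) = e^(−0.223×1.900) = 0.6546; e^(−k_2 t) = e^(−0.442×1.900) = 0.4318.
D = 11.51 × (0.6546 − 0.4318) + 3.35 × 0.4318 = 2.564 + 1.447 = 4.010 mg/L.
DO = C_s − D = 10.4 − 4.010 = 6.390 mg/L.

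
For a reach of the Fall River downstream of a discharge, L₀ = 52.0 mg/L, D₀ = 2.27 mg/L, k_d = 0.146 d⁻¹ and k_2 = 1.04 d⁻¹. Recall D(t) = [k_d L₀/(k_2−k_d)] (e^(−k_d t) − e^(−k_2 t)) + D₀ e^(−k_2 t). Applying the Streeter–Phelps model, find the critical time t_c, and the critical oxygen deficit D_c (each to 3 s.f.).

At the critical point dD/dt = 0, so k_d L₀ e^(−k_d t) = k_2 D. Substituting D(t) from the Streeter–Phelps equation and solving for t gives
t_c = ln[(k_2/k_d)(1 − D₀(k_2−k_d)/(k_d L₀))] / (k_2−k_d).
Here k_2−k_d = 0.8940 d⁻¹ and 1 − D₀(k_2−k_d)/(k_d L₀) = 1 − 2.27×0.8940/(0.146×52.0) = 0.7327, so
t_c = ln(7.123 × 0.7327) / 0.8940 = 1.652 / 0.8940 = 1.848 d.
L(t_c) = L₀ e^(−k_d t_c) = 52.0 × 0.7635 = 39.70 mg/L, and at the critical point k_2 D_c = k_d L, so D_c = (0.146/1.04) × 39.70 = 5.574 mg/L.

t_c ≈ 1.85 d; D_c ≈ 5.57 mg/L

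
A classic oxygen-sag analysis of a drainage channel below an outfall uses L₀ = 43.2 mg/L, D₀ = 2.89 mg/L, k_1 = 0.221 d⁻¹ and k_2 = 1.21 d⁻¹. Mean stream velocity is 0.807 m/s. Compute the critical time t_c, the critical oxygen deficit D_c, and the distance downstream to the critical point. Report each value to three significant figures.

t_c ≈ 1.36 d; D_c ≈ 5.84 mg/L; x_c ≈ 94.8 km

At the critical point dD/dt = 0, so k_1 L₀ e^(−k_1 t) = k_2 D. Substituting D(t) from the Streeter–Phelps equation and solving for t gives
t_c = ln[(k_2/k_1)(1 − D₀(k_2−k_1)/(k_1 L₀))] / (k_2−k_1).
Here k_2−k_1 = 0.9890 d⁻¹ and 1 − D₀(k_2−k_1)/(k_1 L₀) = 1 − 2.89×0.9890/(0.221×43.2) = 0.7006, so
t_c = ln(5.475 × 0.7006) / 0.9890 = 1.344 / 0.9890 = 1.359 d.
L(t_c) = L₀ e^(−k_1 t_c) = 43.2 × 0.7405 = 31.99 mg/L, and at the critical point k_2 D_c = k_1 L, so D_c = (0.221/1.21) × 31.99 = 5.843 mg/L.
x_c = v t_c = 0.807 m/s × 1.359 d × 86400 s/d = 94780 m ≈ 94.8 km.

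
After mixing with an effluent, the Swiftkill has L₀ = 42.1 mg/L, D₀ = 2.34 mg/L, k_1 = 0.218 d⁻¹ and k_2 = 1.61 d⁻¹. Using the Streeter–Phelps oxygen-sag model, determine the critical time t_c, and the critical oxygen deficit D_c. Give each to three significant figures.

t_c = [1/(k_2−k_1)] ln[(k_2/k_1)(1 − D₀(k_2−k_1)/(k_1 L₀))]
= [1/(1.61−0.218)] ln[(1.61/0.218)(1 − 2.34×1.392/(0.218×42.1))]
= (1/1.392) ln[7.385 × 0.6451] = 0.7184 × ln(4.764) = 0.7184 × 1.561 = 1.122 d.
L(t_c) = L₀ e^(−k_1 t_c) = 42.1 × 0.7831 = 32.97 mg/L, and at the critical point k_2 D_c = k_1 L, so D_c = (0.218/1.61) × 32.97 = 4.464 mg/L.

t_c ≈ 1.12 d; D_c ≈ 4.46 mg/L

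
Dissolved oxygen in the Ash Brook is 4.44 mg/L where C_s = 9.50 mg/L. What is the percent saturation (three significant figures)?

46.7 % saturation

% saturation = C/C_s × 100 = 4.44/9.50 × 100 = 46.7 %.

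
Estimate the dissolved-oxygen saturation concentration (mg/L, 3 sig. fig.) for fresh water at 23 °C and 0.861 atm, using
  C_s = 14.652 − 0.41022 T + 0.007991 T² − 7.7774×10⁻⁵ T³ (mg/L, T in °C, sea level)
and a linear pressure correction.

C_s ≈ 7.32 mg/L

At sea level: C_s = 14.652 − 0.41022×23 + 0.007991×23² − 7.7774×10⁻⁵×23³ = 8.498 mg/L.
Pressure correction: C_s' = 8.498 × 0.861 = 7.317 mg/L.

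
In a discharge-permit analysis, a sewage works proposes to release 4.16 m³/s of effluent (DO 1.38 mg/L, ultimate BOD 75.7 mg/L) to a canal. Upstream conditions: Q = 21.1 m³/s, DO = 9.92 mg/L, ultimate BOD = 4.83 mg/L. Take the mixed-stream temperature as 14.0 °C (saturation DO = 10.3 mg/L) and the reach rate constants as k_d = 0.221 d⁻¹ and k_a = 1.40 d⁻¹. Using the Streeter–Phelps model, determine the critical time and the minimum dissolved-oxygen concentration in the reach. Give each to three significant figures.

Mixed DO = (21.1×9.92 + 4.16×1.38)/(21.1+4.16) = 215.1/25.26 = 8.514 mg/L.
Mixed L₀ = (21.1×4.83 + 4.16×75.7)/(25.26) = 416.8/25.26 = 16.50 mg/L.
Initial deficit D₀ = C_s − DO₀ = 10.3 − 8.514 = 1.786 mg/L.
t_c = (1/1.179) ln[(1.40/0.221)(1 − 1.786×1.179/(0.221×16.50))] = 0.8482 × ln(2.676) = 0.8349 d.
D_c = (0.221/1.40) × 16.50 × e^(−0.221×0.8349) = 0.1579 × 16.50 × 0.8315 = 2.166 mg/L.
Minimum DO = 10.3 − 2.166 = 8.134 mg/L.

t_c ≈ 0.835 d; minimum DO ≈ 8.13 mg/L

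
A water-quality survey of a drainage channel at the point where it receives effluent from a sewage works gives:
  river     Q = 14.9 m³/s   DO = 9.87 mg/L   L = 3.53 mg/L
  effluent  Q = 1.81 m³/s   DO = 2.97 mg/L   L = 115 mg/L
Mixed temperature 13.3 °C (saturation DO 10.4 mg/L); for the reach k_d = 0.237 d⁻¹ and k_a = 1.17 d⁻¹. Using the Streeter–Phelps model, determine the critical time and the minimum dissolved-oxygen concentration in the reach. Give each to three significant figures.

t_c ≈ 1.29 d; minimum DO ≈ 8.07 mg/L

Mixed DO = (14.9×9.87 + 1.81×2.97)/(14.9+1.81) = 152.4/16.71 = 9.123 mg/L.
Mixed L₀ = (14.9×3.53 + 1.81×115)/(16.71) = 260.7/16.71 = 15.60 mg/L.
Initial deficit D₀ = C_s − DO₀ = 10.4 − 9.123 = 1.277 mg/L.
t_c = (1/0.9330) ln[(1.17/0.237)(1 − 1.277×0.9330/(0.237×15.60))] = 1.072 × ln(3.346) = 1.294 d.
D_c = (0.237/1.17) × 15.60 × e^(−0.237×1.294) = 0.2026 × 15.60 × 0.7358 = 2.326 mg/L.
Minimum DO = 10.4 − 2.326 = 8.074 mg/L.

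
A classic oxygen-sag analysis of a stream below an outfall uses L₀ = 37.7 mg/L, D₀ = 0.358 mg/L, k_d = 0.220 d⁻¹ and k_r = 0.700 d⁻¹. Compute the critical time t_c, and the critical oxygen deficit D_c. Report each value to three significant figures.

With k_r/k_d = 3.182 and 1 − D₀(k_r−k_d)/(k_d L₀) = 0.9793,
t_c = ln(3.182 × 0.9793) / (0.700 − 0.220) = ln(3.116) / 0.4800 = 1.137/0.4800 = 2.368 d.
D_c = (k_d/k_r) L₀ e^(−k_d t_c) = (0.220/0.700) × 37.7 × e^(−0.220×2.368) = 0.3143 × 37.7 × 0.5940 = 7.038 mg/L.

t_c ≈ 2.37 d; D_c ≈ 7.04 mg/L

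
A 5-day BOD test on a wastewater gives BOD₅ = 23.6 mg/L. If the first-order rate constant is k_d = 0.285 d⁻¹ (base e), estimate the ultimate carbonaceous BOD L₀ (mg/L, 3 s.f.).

L₀ ≈ 31.1 mg/L

BOD₅ = L₀(1 − e^(−5k_d)) ⇒ L₀ = BOD₅ / (1 − e^(−5×0.285))
= 23.6 / (1 − 0.2405) = 23.6 / 0.7595 = 31.07 mg/L.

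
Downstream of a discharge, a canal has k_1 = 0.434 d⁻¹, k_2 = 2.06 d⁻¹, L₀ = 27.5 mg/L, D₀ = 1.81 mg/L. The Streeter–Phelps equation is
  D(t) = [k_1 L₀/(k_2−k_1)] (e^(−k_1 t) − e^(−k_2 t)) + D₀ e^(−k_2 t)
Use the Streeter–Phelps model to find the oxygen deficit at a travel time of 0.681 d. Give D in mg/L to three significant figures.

k_1 L₀/(k_2−k_1) = 0.434×27.5/(2.06−0.434) = 11.94/1.626 = 7.340 mg/L.
e^(−k_1 t) = e^(−0.434×0.6810) = 0.7441; e^(−k_2 t) = e^(−2.06×0.6810) = 0.2459.
D = 7.340 × (0.7441 − 0.2459) + 1.81 × 0.2459 = 3.657 + 0.4451 = 4.102 mg/L.

D ≈ 4.10 mg/L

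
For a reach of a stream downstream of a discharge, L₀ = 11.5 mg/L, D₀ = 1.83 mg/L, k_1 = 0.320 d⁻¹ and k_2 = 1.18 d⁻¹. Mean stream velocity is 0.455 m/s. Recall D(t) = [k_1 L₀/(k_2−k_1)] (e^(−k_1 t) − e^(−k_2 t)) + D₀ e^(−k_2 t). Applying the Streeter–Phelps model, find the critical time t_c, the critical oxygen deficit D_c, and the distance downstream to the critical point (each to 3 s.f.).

At the critical point dD/dt = 0, so k_1 L₀ e^(−k_1 t) = k_2 D. Substituting D(t) from the Streeter–Phelps equation and solving for t gives
t_c = ln[(k_2/k_1)(1 − D₀(k_2−k_1)/(k_1 L₀))] / (k_2−k_1).
Here k_2−k_1 = 0.8600 d⁻¹ and 1 − D₀(k_2−k_1)/(k_1 L₀) = 1 − 1.83×0.8600/(0.320×11.5) = 0.5723, so
t_c = ln(3.687 × 0.5723) / 0.8600 = 0.7469 / 0.8600 = 0.8685 d.
L(t_c) = L₀ e^(−k_1 t_c) = 11.5 × 0.7574 = 8.710 mg/L, and at the critical point k_2 D_c = k_1 L, so D_c = (0.320/1.18) × 8.710 = 2.362 mg/L.
x_c = v t_c = 0.455 m/s × 0.8685 d × 86400 s/d = 34140 m ≈ 34.1 km.

t_c ≈ 0.869 d; D_c ≈ 2.36 mg/L; x_c ≈ 34.1 km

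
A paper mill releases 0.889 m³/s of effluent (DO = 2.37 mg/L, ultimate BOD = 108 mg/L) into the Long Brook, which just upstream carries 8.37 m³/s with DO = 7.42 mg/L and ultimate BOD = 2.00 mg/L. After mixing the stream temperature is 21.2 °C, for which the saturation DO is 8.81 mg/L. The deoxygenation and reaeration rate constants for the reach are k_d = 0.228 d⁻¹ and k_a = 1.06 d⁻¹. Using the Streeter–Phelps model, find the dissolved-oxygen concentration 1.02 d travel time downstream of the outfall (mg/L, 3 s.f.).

Mixed DO = (8.37×7.42 + 0.889×2.37)/(8.37+0.889) = 64.21/9.259 = 6.935 mg/L.
Mixed L₀ = (8.37×2.00 + 0.889×108)/(9.259) = 112.8/9.259 = 12.18 mg/L.
Initial deficit D₀ = C_s − DO₀ = 8.81 − 6.935 = 1.875 mg/L.
D(1.02) = [0.228×12.18/(1.06−0.228)](e^(−0.228×1.02) − e^(−1.06×1.02)) + 1.875 e^(−1.06×1.02)
= 3.337 × (0.7925 − 0.3392) + 1.875 × 0.3392 = 2.149 mg/L.
DO = 8.81 − 2.149 = 6.661 mg/L.

DO ≈ 6.66 mg/L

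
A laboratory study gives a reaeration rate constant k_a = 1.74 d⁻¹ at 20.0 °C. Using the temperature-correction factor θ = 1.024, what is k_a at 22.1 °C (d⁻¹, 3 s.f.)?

k_a(T₂) = k_a(T₁) · θ^(T₂−T₁) = 1.74 × 1.024^(22.1−20.0)
= 1.74 × 1.024^2.10 = 1.74 × 1.051 = 1.829 d⁻¹.

k_a ≈ 1.83 d⁻¹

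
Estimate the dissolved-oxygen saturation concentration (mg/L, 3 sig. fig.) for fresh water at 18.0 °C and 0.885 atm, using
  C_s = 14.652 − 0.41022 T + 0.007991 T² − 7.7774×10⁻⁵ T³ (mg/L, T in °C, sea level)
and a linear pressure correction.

At sea level: C_s = 14.652 − 0.41022×18.0 + 0.007991×18.0² − 7.7774×10⁻⁵×18.0³ = 9.404 mg/L.
Pressure correction: C_s' = 9.404 × 0.885 = 8.322 mg/L.

C_s ≈ 8.32 mg/L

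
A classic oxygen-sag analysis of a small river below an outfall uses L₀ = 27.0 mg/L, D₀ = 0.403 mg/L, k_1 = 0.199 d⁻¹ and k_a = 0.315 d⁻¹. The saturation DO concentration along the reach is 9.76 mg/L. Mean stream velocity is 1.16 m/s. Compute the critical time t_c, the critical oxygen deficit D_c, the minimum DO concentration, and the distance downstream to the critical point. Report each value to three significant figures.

t_c ≈ 3.88 d; D_c ≈ 7.87 mg/L; min DO ≈ 1.89 mg/L; x_c ≈ 389 km

At the critical point dD/dt = 0, so k_1 L₀ e^(−k_1 t) = k_a D. Substituting D(t) from the Streeter–Phelps equation and solving for t gives
t_c = ln[(k_a/k_1)(1 − D₀(k_a−k_1)/(k_1 L₀))] / (k_a−k_1).
Here k_a−k_1 = 0.1160 d⁻¹ and 1 − D₀(k_a−k_1)/(k_1 L₀) = 1 − 0.403×0.1160/(0.199×27.0) = 0.9913, so
t_c = ln(1.583 × 0.9913) / 0.1160 = 0.4505 / 0.1160 = 3.884 d.
D_c = (k_1/k_a) L₀ e^(−k_1 t_c) = (0.199/0.315) × 27.0 × e^(−0.199×3.884) = 0.6317 × 27.0 × 0.4617 = 7.875 mg/L.
Minimum DO = C_s − D_c = 9.76 − 7.875 = 1.885 mg/L.
x_c = v t_c = 1.16 m/s × 3.884 d × 86400 s/d = 389300 m ≈ 389 km.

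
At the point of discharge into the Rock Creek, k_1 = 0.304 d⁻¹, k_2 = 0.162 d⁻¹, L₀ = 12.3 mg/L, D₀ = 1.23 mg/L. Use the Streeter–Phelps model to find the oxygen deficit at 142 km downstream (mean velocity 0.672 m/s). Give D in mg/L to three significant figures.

Travel time t = x/v = 142 km / (0.672 m/s) = 142000 m / 0.672 m/s = 211300 s = 2.446 d.
k_1 L₀/(k_2−k_1) = 0.304×12.3/(0.162−0.304) = 3.739/-0.1420 = -26.33 mg/L.
e^(−k_1 t) = e^(−0.304×2.446) = 0.4754; e^(−k_2 t) = e^(−0.162×2.446) = 0.6729.
D = -26.33 × (0.4754 − 0.6729) + 1.23 × 0.6729 = 5.199 + 0.8276 = 6.026 mg/L.

D ≈ 6.03 mg/L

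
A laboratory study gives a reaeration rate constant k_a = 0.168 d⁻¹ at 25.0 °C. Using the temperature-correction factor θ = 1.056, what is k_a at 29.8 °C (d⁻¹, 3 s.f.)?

k_a(T₂) = k_a(T₁) · θ^(T₂−T₁) = 0.168 × 1.056^(29.8−25.0)
= 0.168 × 1.056^4.80 = 0.168 × 1.299 = 0.2182 d⁻¹.

k_a ≈ 0.218 d⁻¹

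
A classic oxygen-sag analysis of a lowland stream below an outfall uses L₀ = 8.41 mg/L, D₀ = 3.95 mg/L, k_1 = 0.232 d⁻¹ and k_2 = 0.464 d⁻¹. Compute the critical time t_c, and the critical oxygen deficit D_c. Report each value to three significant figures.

t_c ≈ 0.254 d; D_c ≈ 3.96 mg/L

t_c = [1/(k_2−k_1)] ln[(k_2/k_1)(1 − D₀(k_2−k_1)/(k_1 L₀))]
= [1/(0.464−0.232)] ln[(0.464/0.232)(1 − 3.95×0.2320/(0.232×8.41))]
= (1/0.2320) ln[2.000 × 0.5303] = 4.310 × ln(1.061) = 4.310 × 0.05887 = 0.2538 d.
D_c = (k_1/k_2) L₀ e^(−k_1 t_c) = (0.232/0.464) × 8.41 × e^(−0.232×0.2538) = 0.5000 × 8.41 × 0.9428 = 3.965 mg/L.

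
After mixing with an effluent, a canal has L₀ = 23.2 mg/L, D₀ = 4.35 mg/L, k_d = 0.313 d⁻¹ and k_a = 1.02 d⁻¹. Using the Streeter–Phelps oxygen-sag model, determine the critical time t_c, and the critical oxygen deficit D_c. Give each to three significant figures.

With k_a/k_d = 3.259 and 1 − D₀(k_a−k_d)/(k_d L₀) = 0.5765,
t_c = ln(3.259 × 0.5765) / (1.02 − 0.313) = ln(1.879) / 0.7070 = 0.6305/0.7070 = 0.8918 d.
D_c = (k_d/k_a) L₀ e^(−k_d t_c) = (0.313/1.02) × 23.2 × e^(−0.313×0.8918) = 0.3069 × 23.2 × 0.7564 = 5.385 mg/L.

t_c ≈ 0.892 d; D_c ≈ 5.39 mg/L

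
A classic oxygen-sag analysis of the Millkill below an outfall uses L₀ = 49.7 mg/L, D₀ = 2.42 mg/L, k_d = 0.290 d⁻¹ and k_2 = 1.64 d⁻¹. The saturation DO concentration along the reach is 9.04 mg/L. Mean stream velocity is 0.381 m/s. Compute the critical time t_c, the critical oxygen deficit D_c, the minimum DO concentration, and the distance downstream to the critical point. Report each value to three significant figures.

t_c ≈ 1.09 d; D_c ≈ 6.40 mg/L; min DO ≈ 2.64 mg/L; x_c ≈ 36.0 km

t_c = [1/(k_2−k_d)] ln[(k_2/k_d)(1 − D₀(k_2−k_d)/(k_d L₀))]
= [1/(1.64−0.290)] ln[(1.64/0.290)(1 − 2.42×1.350/(0.290×49.7))]
= (1/1.350) ln[5.655 × 0.7733] = 0.7407 × ln(4.373) = 0.7407 × 1.476 = 1.093 d.
D_c = (k_d/k_2) L₀ e^(−k_d t_c) = (0.290/1.64) × 49.7 × e^(−0.290×1.093) = 0.1768 × 49.7 × 0.7284 = 6.401 mg/L.
Minimum DO = C_s − D_c = 9.04 − 6.401 = 2.639 mg/L.
x_c = v t_c = 0.381 m/s × 1.093 d × 86400 s/d = 35980 m ≈ 36.0 km.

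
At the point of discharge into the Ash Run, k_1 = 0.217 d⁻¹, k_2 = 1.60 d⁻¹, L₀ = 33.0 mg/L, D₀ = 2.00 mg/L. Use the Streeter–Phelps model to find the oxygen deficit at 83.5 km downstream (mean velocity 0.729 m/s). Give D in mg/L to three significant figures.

Travel time t = x/v = 83.5 km / (0.729 m/s) = 83500 m / 0.729 m/s = 114500 s = 1.326 d.
k_1 L₀/(k_2−k_1) = 0.217×33.0/(1.60−0.217) = 7.161/1.383 = 5.178 mg/L.
e^(−k_1 t) = e^(−0.217×1.326) = 0.7500; e^(−k_2 t) = e^(−1.60×1.326) = 0.1199.
D = 5.178 × (0.7500 − 0.1199) + 2.00 × 0.1199 = 3.263 + 0.2398 = 3.502 mg/L.

D ≈ 3.50 mg/L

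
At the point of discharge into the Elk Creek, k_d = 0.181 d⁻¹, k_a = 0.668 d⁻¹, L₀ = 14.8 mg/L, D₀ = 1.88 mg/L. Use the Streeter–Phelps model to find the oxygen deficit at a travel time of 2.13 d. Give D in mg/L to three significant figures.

D ≈ 2.87 mg/L

k_d L₀/(k_a−k_d) = 0.181×14.8/(0.668−0.181) = 2.679/0.4870 = 5.501 mg/L.
e^(−k_d t) = e^(−0.181×2.130) = 0.6801; e^(−k_a t) = e^(−0.668×2.130) = 0.2410.
D = 5.501 × (0.6801 − 0.2410) + 1.88 × 0.2410 = 2.415 + 0.4531 = 2.868 mg/L.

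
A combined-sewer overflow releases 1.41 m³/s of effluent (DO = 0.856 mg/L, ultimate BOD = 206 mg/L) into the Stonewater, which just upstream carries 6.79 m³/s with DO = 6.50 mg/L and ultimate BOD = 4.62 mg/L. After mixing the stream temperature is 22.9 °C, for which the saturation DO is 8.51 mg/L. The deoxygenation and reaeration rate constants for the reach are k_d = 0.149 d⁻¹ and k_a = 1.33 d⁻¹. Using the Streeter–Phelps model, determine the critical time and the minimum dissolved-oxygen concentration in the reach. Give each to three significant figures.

Mixed DO = (6.79×6.50 + 1.41×0.856)/(6.79+1.41) = 45.34/8.200 = 5.530 mg/L.
Mixed L₀ = (6.79×4.62 + 1.41×206)/(8.200) = 321.8/8.200 = 39.25 mg/L.
Initial deficit D₀ = C_s − DO₀ = 8.51 − 5.530 = 2.980 mg/L.
t_c = (1/1.181) ln[(1.33/0.149)(1 − 2.980×1.181/(0.149×39.25))] = 0.8467 × ln(3.553) = 1.074 d.
D_c = (0.149/1.33) × 39.25 × e^(−0.149×1.074) = 0.1120 × 39.25 × 0.8522 = 3.747 mg/L.
Minimum DO = 8.51 − 3.747 = 4.763 mg/L.

t_c ≈ 1.07 d; minimum DO ≈ 4.76 mg/L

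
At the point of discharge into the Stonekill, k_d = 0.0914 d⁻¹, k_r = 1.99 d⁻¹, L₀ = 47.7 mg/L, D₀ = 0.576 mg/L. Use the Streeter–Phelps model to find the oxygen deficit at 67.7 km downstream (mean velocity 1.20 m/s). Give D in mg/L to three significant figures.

D ≈ 1.69 mg/L

Travel time t = x/v = 67.7 km / (1.20 m/s) = 67700 m / 1.20 m/s = 56420 s = 0.6530 d.
k_d L₀/(k_r−k_d) = 0.0914×47.7/(1.99−0.0914) = 4.360/1.899 = 2.296 mg/L.
e^(−k_d t) = e^(−0.0914×0.6530) = 0.9421; e^(−k_r t) = e^(−1.99×0.6530) = 0.2727.
D = 2.296 × (0.9421 − 0.2727) + 0.576 × 0.2727 = 1.537 + 0.1571 = 1.694 mg/L.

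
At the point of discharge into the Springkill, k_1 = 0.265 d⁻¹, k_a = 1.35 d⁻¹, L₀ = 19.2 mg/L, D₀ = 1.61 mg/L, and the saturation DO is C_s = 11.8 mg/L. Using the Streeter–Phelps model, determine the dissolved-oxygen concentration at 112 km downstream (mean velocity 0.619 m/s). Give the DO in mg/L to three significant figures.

DO ≈ 9.29 mg/L

Travel time t = x/v = 112 km / (0.619 m/s) = 112000 m / 0.619 m/s = 180900 s = 2.094 d.
k_1 L₀/(k_a−k_1) = 0.265×19.2/(1.35−0.265) = 5.088/1.085 = 4.689 mg/L.
e^(−k_1 t) = e^(−0.265×2.094) = 0.5741; e^(−k_a t) = e^(−1.35×2.094) = 0.05918.
D = 4.689 × (0.5741 − 0.05918) + 1.61 × 0.05918 = 2.415 + 0.09528 = 2.510 mg/L.
DO = C_s − D = 11.8 − 2.510 = 9.290 mg/L.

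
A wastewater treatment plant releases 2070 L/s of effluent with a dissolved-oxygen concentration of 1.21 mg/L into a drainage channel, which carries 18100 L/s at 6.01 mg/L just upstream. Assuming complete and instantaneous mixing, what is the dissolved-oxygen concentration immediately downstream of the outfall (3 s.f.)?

Flow-weighted mixing: C = (Q_r C_r + Q_w C_w)/(Q_r + Q_w)
= (18100×6.01 + 2070×1.21)/(18100 + 2070) = 111300/20170 = 5.517 mg/L.

5.52 mg/L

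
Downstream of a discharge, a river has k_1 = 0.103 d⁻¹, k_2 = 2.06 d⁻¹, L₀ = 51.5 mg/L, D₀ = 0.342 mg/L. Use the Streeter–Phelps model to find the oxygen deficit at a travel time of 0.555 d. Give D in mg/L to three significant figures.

k_1 L₀/(k_2−k_1) = 0.103×51.5/(2.06−0.103) = 5.304/1.957 = 2.711 mg/L.
e^(−k_1 t) = e^(−0.103×0.5550) = 0.9444; e^(−k_2 t) = e^(−2.06×0.5550) = 0.3188.
D = 2.711 × (0.9444 − 0.3188) + 0.342 × 0.3188 = 1.696 + 0.1090 = 1.805 mg/L.

D ≈ 1.80 mg/L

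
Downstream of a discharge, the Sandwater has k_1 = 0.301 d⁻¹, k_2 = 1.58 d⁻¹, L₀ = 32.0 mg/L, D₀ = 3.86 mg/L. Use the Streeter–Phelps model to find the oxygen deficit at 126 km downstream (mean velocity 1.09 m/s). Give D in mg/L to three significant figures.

D ≈ 4.59 mg/L

Travel time t = x/v = 126 km / (1.09 m/s) = 126000 m / 1.09 m/s = 115600 s = 1.338 d.
k_1 L₀/(k_2−k_1) = 0.301×32.0/(1.58−0.301) = 9.632/1.279 = 7.531 mg/L.
e^(−k_1 t) = e^(−0.301×1.338) = 0.6685; e^(−k_2 t) = e^(−1.58×1.338) = 0.1208.
D = 7.531 × (0.6685 − 0.1208) + 3.86 × 0.1208 = 4.125 + 0.4662 = 4.591 mg/L.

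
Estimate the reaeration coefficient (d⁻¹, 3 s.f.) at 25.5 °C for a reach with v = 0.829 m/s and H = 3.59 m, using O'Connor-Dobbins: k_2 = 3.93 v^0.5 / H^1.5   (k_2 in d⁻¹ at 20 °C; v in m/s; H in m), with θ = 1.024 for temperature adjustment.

k_2(20) = 3.93 × 0.829^0.5 / 3.59^1.5 = 3.93 × 0.9105 / 6.802 = 0.5261 d⁻¹.
k_2(25.5) = 0.5261 × 1.024^(25.5−20) = 0.5261 × 1.139 = 0.5993 d⁻¹.

k_2 ≈ 0.599 d⁻¹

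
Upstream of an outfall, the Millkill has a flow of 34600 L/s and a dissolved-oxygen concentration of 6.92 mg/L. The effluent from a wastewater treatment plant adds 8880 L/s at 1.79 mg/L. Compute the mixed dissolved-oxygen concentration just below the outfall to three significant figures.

5.87 mg/L

Flow-weighted mixing: C = (Q_r C_r + Q_w C_w)/(Q_r + Q_w)
= (34600×6.92 + 8880×1.79)/(34600 + 8880) = 255300/43480 = 5.872 mg/L.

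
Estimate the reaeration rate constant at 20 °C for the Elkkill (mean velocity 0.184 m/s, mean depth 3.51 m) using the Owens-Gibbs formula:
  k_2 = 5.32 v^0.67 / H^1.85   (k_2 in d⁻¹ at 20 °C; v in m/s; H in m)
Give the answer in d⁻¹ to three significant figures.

k_2 ≈ 0.168 d⁻¹

k_2 = 5.32 × 0.184^0.67 / 3.51^1.85 = 5.32 × 0.3217 / 10.21 = 0.1677 d⁻¹.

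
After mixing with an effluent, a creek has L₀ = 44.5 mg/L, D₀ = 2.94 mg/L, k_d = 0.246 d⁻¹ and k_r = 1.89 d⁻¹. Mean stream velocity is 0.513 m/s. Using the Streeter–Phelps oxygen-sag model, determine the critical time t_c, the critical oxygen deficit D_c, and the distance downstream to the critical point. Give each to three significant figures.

t_c = [1/(k_r−k_d)] ln[(k_r/k_d)(1 − D₀(k_r−k_d)/(k_d L₀))]
= [1/(1.89−0.246)] ln[(1.89/0.246)(1 − 2.94×1.644/(0.246×44.5))]
= (1/1.644) ln[7.683 × 0.5585] = 0.6083 × ln(4.291) = 0.6083 × 1.456 = 0.8859 d.
D_c = (k_d/k_r) L₀ e^(−k_d t_c) = (0.246/1.89) × 44.5 × e^(−0.246×0.8859) = 0.1302 × 44.5 × 0.8042 = 4.658 mg/L.
x_c = v t_c = 0.513 m/s × 0.8859 d × 86400 s/d = 39270 m ≈ 39.3 km.

t_c ≈ 0.886 d; D_c ≈ 4.66 mg/L; x_c ≈ 39.3 km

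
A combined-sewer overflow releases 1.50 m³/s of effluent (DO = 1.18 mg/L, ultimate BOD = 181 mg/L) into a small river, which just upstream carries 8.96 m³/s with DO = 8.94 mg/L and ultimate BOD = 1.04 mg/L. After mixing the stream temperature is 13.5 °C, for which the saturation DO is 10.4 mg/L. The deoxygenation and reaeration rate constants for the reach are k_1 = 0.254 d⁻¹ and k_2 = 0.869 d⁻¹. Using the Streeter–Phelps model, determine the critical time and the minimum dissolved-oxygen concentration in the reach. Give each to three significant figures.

t_c ≈ 1.57 d; minimum DO ≈ 5.13 mg/L

Mixed DO = (8.96×8.94 + 1.50×1.18)/(8.96+1.50) = 81.87/10.46 = 7.827 mg/L.
Mixed L₀ = (8.96×1.04 + 1.50×181)/(10.46) = 280.8/10.46 = 26.85 mg/L.
Initial deficit D₀ = C_s − DO₀ = 10.4 − 7.827 = 2.573 mg/L.
t_c = (1/0.6150) ln[(0.869/0.254)(1 − 2.573×0.6150/(0.254×26.85))] = 1.626 × ln(2.627) = 1.571 d.
D_c = (0.254/0.869) × 26.85 × e^(−0.254×1.571) = 0.2923 × 26.85 × 0.6710 = 5.266 mg/L.
Minimum DO = 10.4 − 5.266 = 5.134 mg/L.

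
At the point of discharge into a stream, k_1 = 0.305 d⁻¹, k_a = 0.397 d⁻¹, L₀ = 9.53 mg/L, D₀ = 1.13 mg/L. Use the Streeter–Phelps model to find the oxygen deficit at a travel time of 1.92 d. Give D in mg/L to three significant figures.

k_1 L₀/(k_a−k_1) = 0.305×9.53/(0.397−0.305) = 2.907/0.09200 = 31.59 mg/L.
e^(−k_1 t) = e^(−0.305×1.920) = 0.5568; e^(−k_a t) = e^(−0.397×1.920) = 0.4666.
D = 31.59 × (0.5568 − 0.4666) + 1.13 × 0.4666 = 2.848 + 0.5273 = 3.376 mg/L.

D ≈ 3.38 mg/L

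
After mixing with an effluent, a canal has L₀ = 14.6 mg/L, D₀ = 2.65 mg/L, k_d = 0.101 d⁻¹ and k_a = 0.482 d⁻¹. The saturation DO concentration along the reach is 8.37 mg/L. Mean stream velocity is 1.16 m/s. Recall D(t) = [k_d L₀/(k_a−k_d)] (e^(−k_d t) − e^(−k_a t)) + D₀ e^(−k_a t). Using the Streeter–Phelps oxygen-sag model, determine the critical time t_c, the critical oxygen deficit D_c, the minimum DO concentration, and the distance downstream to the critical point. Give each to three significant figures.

t_c ≈ 1.07 d; D_c ≈ 2.75 mg/L; min DO ≈ 5.62 mg/L; x_c ≈ 107 km

With k_a/k_d = 4.772 and 1 − D₀(k_a−k_d)/(k_d L₀) = 0.3153,
t_c = ln(4.772 × 0.3153) / (0.482 − 0.101) = ln(1.505) / 0.3810 = 0.4086/0.3810 = 1.072 d.
D_c = (k_d/k_a) L₀ e^(−k_d t_c) = (0.101/0.482) × 14.6 × e^(−0.101×1.072) = 0.2095 × 14.6 × 0.8973 = 2.745 mg/L.
Minimum DO = C_s − D_c = 8.37 − 2.745 = 5.625 mg/L.
x_c = v t_c = 1.16 m/s × 1.072 d × 86400 s/d = 107500 m ≈ 107 km.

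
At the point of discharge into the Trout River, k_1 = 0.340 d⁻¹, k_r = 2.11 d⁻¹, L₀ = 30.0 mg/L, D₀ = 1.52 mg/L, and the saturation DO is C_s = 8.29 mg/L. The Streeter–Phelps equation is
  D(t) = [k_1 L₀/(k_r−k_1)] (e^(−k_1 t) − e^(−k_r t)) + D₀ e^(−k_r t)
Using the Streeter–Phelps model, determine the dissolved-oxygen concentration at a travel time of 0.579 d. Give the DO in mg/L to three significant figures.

k_1 L₀/(k_r−k_1) = 0.340×30.0/(2.11−0.340) = 10.20/1.770 = 5.763 mg/L.
e^(−k_1 t) = e^(−0.340×0.5790) = 0.8213; e^(−k_r t) = e^(−2.11×0.5790) = 0.2947.
D = 5.763 × (0.8213 − 0.2947) + 1.52 × 0.2947 = 3.034 + 0.4480 = 3.482 mg/L.
DO = C_s − D = 8.29 − 3.482 = 4.808 mg/L.

DO ≈ 4.81 mg/L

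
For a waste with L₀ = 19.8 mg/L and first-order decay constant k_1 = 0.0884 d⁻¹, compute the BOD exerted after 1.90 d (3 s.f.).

y ≈ 3.06 mg/L

y_t = L₀(1 − e^(−k_1 t)) = 19.8 × (1 − e^(−0.0884×1.90))
= 19.8 × (1 − 0.8454) = 19.8 × 0.1546 = 3.061 mg/L.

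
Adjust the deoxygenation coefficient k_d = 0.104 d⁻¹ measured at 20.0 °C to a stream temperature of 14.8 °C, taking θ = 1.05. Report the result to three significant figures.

k_d ≈ 0.0807 d⁻¹

k_d(T₂) = k_d(T₁) · θ^(T₂−T₁) = 0.104 × 1.05^(14.8−20.0)
= 0.104 × 1.05^-5.20 = 0.104 × 0.7759 = 0.08070 d⁻¹.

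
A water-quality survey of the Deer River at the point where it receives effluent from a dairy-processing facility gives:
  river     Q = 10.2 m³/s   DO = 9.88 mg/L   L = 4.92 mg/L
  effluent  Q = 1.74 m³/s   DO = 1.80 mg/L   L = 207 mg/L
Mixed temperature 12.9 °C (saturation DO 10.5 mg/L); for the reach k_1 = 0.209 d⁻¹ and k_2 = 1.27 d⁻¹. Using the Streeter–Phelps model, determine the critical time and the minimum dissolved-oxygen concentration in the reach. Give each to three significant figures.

Mixed DO = (10.2×9.88 + 1.74×1.80)/(10.2+1.74) = 103.9/11.94 = 8.703 mg/L.
Mixed L₀ = (10.2×4.92 + 1.74×207)/(11.94) = 410.4/11.94 = 34.37 mg/L.
Initial deficit D₀ = C_s − DO₀ = 10.5 − 8.703 = 1.797 mg/L.
t_c = (1/1.061) ln[(1.27/0.209)(1 − 1.797×1.061/(0.209×34.37))] = 0.9425 × ln(4.463) = 1.410 d.
D_c = (0.209/1.27) × 34.37 × e^(−0.209×1.410) = 0.1646 × 34.37 × 0.7448 = 4.212 mg/L.
Minimum DO = 10.5 − 4.212 = 6.288 mg/L.

t_c ≈ 1.41 d; minimum DO ≈ 6.29 mg/L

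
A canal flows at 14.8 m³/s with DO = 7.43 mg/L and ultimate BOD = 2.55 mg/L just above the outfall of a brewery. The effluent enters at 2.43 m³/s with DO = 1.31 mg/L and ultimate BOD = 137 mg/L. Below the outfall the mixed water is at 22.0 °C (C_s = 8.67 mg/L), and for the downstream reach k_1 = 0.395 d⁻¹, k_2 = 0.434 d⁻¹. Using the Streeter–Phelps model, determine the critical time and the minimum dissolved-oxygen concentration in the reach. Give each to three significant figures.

Mixed DO = (14.8×7.43 + 2.43×1.31)/(14.8+2.43) = 113.1/17.23 = 6.567 mg/L.
Mixed L₀ = (14.8×2.55 + 2.43×137)/(17.23) = 370.7/17.23 = 21.51 mg/L.
Initial deficit D₀ = C_s − DO₀ = 8.67 − 6.567 = 2.103 mg/L.
t_c = (1/0.03900) ln[(0.434/0.395)(1 − 2.103×0.03900/(0.395×21.51))] = 25.64 × ln(1.088) = 2.166 d.
D_c = (0.395/0.434) × 21.51 × e^(−0.395×2.166) = 0.9101 × 21.51 × 0.4251 = 8.323 mg/L.
Minimum DO = 8.67 − 8.323 = 0.3470 mg/L.

t_c ≈ 2.17 d; minimum DO ≈ 0.347 mg/L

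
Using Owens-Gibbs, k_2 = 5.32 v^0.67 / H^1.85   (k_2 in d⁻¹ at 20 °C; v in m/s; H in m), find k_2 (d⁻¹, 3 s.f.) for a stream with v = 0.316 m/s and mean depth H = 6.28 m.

k_2 ≈ 0.0821 d⁻¹

k_2 = 5.32 × 0.316^0.67 / 6.28^1.85 = 5.32 × 0.4622 / 29.94 = 0.08213 d⁻¹.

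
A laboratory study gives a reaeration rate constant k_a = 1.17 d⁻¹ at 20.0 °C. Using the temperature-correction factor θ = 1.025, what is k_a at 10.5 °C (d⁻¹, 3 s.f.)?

k_a(T₂) = k_a(T₁) · θ^(T₂−T₁) = 1.17 × 1.025^(10.5−20.0)
= 1.17 × 1.025^-9.50 = 1.17 × 0.7909 = 0.9254 d⁻¹.

k_a ≈ 0.925 d⁻¹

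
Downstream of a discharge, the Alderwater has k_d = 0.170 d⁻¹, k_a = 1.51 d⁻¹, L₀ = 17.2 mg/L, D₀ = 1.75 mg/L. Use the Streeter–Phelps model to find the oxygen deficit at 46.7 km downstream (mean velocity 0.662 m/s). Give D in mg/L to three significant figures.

D ≈ 1.77 mg/L

Travel time t = x/v = 46.7 km / (0.662 m/s) = 46700 m / 0.662 m/s = 70540 s = 0.8165 d.
k_d L₀/(k_a−k_d) = 0.170×17.2/(1.51−0.170) = 2.924/1.340 = 2.182 mg/L.
e^(−k_d t) = e^(−0.170×0.8165) = 0.8704; e^(−k_a t) = e^(−1.51×0.8165) = 0.2915.
D = 2.182 × (0.8704 − 0.2915) + 1.75 × 0.2915 = 1.263 + 0.5100 = 1.773 mg/L.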